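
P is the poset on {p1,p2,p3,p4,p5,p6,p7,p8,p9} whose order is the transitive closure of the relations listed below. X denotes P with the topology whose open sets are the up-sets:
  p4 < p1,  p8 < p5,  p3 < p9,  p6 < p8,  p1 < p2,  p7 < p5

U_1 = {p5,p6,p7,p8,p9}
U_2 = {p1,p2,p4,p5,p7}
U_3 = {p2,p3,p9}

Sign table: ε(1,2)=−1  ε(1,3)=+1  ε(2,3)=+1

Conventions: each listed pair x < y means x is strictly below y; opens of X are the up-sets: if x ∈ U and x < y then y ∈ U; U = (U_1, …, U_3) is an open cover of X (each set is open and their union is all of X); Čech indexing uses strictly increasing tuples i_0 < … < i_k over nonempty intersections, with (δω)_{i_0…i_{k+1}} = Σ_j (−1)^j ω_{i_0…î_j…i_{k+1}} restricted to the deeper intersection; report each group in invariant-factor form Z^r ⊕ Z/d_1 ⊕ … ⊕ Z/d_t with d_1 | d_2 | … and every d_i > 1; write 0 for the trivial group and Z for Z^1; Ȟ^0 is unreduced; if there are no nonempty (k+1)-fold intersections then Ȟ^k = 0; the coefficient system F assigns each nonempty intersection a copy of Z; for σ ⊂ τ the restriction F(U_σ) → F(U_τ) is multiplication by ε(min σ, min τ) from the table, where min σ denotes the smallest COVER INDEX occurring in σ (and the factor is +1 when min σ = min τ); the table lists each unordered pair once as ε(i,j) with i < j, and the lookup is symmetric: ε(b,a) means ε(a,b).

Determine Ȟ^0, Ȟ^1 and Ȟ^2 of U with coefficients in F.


Ȟ^0 ≅ 0, Ȟ^1 ≅ Z/2 and Ȟ^2 ≅ 0

cover nerve:
  U12={p5,p7} U13={p9} U23={p2}
C dims 3,3; δ0: rk 3, SNF 1^2·2
Ȟ^0: (3−3)−0=0 ⇒ 0
Ȟ^1: (3−0)−3=0 plus torsion [2] ⇒ Z/2
Ȟ^2: (0−0)−0=0 ⇒ 0


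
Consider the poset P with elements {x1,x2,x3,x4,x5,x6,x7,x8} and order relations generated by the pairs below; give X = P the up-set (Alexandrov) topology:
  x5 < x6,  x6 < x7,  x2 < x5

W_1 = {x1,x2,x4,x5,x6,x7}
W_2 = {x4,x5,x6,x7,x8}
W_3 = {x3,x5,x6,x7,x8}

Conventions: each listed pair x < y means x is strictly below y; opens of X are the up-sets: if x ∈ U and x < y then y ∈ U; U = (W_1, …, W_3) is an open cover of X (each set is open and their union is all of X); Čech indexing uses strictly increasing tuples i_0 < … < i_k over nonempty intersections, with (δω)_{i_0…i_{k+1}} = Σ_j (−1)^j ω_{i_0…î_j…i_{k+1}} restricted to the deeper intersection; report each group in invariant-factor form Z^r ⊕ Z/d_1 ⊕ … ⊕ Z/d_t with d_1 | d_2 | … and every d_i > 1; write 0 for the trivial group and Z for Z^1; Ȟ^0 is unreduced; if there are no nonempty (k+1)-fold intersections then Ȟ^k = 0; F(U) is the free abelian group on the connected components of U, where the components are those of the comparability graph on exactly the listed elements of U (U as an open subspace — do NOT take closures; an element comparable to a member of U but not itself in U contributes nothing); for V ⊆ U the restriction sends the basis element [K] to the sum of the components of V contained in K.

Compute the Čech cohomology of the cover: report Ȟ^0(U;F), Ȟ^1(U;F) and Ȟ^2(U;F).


Ȟ^0 ≅ Z^5, Ȟ^1 ≅ 0, Ȟ^2 ≅ 0

nonempty intersections:
  W12={x4,x5,x6,x7} W13={x5,x6,x7} W23={x5,x6,x7,x8}
  W123={x5,x6,x7}
components per intersection:
  W1: {x1} {x2,x5,x6,x7} {x4}
  W2: {x4} {x5,x6,x7} {x8}
  W3: {x3} {x5,x6,x7} {x8}
  W12: {x4} {x5,x6,x7}
  W13: {x5,x6,x7}
  W23: {x5,x6,x7} {x8}
  W123: {x5,x6,x7}
C dims 9,5,1; δ0: rk 4, SNF 1^4; δ1: rk 1, SNF 1^1
Ȟ^0: (9−4)−0=5 ⇒ Z^5
Ȟ^1: (5−1)−4=0 ⇒ 0
Ȟ^2: (1−0)−1=0 ⇒ 0


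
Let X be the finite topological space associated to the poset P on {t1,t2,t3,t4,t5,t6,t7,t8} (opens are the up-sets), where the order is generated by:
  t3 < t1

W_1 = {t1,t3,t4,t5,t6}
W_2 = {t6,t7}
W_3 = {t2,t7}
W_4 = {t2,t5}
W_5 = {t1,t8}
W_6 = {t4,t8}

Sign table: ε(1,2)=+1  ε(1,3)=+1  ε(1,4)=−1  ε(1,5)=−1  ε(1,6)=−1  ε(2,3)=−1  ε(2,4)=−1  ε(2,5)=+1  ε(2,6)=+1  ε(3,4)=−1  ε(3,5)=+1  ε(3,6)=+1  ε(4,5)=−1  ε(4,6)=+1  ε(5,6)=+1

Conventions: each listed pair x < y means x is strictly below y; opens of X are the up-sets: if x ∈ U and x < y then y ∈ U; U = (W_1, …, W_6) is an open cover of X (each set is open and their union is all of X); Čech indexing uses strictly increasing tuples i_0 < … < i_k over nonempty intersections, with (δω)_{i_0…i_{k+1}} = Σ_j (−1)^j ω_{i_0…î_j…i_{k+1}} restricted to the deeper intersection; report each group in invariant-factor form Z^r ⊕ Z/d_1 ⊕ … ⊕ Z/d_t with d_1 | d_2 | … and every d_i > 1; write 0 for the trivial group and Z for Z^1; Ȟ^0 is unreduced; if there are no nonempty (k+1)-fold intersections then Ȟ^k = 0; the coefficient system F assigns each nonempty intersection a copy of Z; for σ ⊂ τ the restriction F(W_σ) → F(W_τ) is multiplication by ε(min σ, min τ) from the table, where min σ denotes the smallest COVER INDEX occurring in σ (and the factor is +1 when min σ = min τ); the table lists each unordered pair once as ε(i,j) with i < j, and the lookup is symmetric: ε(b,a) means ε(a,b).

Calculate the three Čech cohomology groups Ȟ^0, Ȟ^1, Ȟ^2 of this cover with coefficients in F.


nerve simplices:
  W12={t6} W14={t5} W15={t1} W16={t4} W23={t7} W34={t2} W56={t8}
C dims 6,7; δ0: rk 6, SNF 1^5·2
degree 0: 6−6−0 = 0 → Ȟ^0 ≅ 0
degree 1: 7−0−6 = 1 plus torsion [2] → Ȟ^1 ≅ Z ⊕ Z/2
degree 2: 0−0−0 = 0 → Ȟ^2 ≅ 0

Ȟ^0(U;F) ≅ 0, Ȟ^1(U;F) ≅ Z ⊕ Z/2 and Ȟ^2(U;F) ≅ 0


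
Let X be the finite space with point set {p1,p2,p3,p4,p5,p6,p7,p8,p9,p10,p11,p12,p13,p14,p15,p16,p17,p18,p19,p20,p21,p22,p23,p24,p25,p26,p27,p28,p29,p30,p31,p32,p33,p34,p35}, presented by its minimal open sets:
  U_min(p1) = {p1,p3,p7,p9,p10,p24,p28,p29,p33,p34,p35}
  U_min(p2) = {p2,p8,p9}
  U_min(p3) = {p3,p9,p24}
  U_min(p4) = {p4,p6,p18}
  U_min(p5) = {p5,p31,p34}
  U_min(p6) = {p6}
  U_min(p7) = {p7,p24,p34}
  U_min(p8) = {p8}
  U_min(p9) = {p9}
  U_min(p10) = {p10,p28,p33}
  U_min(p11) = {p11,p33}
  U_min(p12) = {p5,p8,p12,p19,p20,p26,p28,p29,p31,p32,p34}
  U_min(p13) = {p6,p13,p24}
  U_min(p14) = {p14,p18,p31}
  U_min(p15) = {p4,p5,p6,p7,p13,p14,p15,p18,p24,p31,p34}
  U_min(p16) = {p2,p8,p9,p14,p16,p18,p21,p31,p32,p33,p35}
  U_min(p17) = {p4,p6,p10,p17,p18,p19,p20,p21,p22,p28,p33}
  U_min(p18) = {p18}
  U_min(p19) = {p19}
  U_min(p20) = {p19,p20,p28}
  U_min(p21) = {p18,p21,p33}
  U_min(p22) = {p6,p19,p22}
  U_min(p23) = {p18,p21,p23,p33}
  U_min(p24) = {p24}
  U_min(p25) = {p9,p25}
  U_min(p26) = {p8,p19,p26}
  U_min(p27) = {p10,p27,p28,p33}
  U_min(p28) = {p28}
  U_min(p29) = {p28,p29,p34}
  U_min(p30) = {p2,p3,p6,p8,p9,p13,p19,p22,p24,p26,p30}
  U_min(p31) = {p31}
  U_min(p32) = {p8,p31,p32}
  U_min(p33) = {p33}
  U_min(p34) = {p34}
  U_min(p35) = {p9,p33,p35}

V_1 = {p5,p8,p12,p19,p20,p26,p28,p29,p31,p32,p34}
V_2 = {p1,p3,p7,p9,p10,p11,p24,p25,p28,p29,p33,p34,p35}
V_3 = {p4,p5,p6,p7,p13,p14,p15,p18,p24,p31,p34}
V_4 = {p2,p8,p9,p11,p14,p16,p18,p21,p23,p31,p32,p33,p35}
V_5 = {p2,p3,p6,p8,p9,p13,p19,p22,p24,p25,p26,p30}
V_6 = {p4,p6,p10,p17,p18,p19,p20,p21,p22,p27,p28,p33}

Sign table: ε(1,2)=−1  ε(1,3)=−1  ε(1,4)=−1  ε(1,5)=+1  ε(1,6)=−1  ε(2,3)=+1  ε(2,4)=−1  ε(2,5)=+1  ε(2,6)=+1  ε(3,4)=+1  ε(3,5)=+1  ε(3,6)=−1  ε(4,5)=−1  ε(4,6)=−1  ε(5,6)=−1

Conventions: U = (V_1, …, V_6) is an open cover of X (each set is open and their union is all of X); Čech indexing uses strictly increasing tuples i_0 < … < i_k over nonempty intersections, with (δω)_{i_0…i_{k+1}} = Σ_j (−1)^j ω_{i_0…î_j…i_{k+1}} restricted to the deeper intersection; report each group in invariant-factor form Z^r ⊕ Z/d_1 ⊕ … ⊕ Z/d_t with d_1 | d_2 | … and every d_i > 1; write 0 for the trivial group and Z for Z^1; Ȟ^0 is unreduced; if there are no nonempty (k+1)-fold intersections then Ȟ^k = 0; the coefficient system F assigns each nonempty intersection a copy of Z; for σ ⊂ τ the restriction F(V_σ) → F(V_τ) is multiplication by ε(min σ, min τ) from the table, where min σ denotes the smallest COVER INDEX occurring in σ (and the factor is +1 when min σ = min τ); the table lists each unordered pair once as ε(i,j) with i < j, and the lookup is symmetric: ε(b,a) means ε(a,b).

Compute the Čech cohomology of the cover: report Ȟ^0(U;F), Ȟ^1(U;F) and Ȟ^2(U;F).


nonempty overlaps:
  V12={p28,p29,p34} V13={p5,p31,p34} V14={p8,p31,p32} V15={p8,p19,p26} V16={p19,p20,p28} V23={p7,p24,p34} V24={p9,p11,p33,p35} V25={p3,p9,p24,p25} V26={p10,p28,p33} V34={p14,p18,p31} V35={p6,p13,p24} V36={p4,p6,p18} V45={p2,p8,p9} V46={p18,p21,p33} V56={p6,p19,p22}
  V123={p34} V126={p28} V134={p31} V145={p8} V156={p19} V235={p24} V245={p9} V246={p33} V346={p18} V356={p6}
C dims 6,15,10; δ0: rk 6, SNF 1^5·2; δ1: rk 9, SNF 1^9
degree 0: 6−6−0 = 0 → Ȟ^0 ≅ 0
degree 1: 15−9−6 = 0 plus torsion [2] → Ȟ^1 ≅ Z/2
degree 2: 10−0−9 = 1 → Ȟ^2 ≅ Z

Ȟ^0 ≅ 0, Ȟ^1 ≅ Z/2, Ȟ^2 ≅ Z


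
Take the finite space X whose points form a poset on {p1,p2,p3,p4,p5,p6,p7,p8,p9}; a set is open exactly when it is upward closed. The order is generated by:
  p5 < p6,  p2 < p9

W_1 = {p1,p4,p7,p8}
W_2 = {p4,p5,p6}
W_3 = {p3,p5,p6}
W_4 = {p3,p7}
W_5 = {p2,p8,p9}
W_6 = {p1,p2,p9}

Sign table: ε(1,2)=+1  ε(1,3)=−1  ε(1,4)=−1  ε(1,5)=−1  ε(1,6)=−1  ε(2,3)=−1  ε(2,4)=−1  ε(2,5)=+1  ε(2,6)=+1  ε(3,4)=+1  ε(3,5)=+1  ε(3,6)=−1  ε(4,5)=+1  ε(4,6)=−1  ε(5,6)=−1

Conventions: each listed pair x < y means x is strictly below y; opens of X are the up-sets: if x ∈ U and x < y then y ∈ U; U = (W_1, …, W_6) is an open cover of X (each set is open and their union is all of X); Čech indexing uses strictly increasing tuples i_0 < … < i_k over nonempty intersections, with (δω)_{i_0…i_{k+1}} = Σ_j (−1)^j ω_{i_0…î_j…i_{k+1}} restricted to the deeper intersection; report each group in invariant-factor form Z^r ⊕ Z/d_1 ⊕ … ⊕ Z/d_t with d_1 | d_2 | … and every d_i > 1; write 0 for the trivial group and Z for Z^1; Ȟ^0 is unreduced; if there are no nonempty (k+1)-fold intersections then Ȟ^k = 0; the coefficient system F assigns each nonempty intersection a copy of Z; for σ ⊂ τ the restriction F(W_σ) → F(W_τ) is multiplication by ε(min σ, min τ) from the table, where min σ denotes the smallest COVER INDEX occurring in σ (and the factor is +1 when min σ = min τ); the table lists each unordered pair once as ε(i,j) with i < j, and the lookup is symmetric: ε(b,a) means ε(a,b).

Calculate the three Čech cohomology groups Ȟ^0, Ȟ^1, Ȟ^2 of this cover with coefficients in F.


Ȟ^0 = 0, Ȟ^1 = Z ⊕ Z/2, Ȟ^2 = 0

nerve of the cover:
  W12={p4} W14={p7} W15={p8} W16={p1} W23={p5,p6} W34={p3} W56={p2,p9}
C dims 6,7; δ0: rk 6, SNF 1^5·2
Ȟ^0 = (6 − 6) − 0 = 0, so Ȟ^0 ≅ 0
Ȟ^1 = (7 − 0) − 6 = 1 plus torsion [2], so Ȟ^1 ≅ Z ⊕ Z/2
Ȟ^2 = (0 − 0) − 0 = 0, so Ȟ^2 ≅ 0


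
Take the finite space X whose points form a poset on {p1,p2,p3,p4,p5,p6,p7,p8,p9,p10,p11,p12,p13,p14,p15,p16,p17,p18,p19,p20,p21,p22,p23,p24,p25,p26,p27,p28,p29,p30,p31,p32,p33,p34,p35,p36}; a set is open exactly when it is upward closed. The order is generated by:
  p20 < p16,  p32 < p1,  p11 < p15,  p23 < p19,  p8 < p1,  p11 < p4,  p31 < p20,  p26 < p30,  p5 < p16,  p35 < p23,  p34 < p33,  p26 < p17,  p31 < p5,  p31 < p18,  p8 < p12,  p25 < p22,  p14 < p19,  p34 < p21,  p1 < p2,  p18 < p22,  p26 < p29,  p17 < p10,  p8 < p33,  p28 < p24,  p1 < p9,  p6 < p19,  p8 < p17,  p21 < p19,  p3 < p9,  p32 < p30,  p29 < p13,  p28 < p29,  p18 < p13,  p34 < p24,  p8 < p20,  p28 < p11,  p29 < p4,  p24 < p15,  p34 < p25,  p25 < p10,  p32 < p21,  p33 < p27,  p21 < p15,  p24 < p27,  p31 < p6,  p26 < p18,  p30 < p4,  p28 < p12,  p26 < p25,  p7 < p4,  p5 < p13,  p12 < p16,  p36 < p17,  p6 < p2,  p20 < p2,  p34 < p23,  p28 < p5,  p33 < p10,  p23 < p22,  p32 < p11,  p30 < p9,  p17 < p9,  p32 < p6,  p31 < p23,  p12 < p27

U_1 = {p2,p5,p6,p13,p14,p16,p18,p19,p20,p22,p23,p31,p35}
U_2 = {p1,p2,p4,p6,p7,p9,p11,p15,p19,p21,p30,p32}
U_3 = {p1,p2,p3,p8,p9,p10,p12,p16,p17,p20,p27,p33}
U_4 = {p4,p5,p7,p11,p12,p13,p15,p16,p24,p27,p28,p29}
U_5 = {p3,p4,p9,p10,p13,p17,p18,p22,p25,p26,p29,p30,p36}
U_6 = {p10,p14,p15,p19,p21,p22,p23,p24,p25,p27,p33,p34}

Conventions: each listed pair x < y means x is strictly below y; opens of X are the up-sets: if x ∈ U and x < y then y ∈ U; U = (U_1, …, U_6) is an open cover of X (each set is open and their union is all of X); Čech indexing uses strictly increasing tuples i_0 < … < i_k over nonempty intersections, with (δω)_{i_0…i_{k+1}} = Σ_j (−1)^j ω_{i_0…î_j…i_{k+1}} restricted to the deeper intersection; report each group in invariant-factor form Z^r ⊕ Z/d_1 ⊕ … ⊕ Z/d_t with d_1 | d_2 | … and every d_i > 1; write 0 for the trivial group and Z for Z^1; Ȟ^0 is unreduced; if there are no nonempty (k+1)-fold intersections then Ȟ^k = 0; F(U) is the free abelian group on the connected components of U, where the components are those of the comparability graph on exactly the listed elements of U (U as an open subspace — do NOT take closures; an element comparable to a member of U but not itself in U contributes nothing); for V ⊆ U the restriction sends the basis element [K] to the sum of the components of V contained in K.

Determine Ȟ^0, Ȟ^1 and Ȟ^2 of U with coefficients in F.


intersection data:
  U12={p2,p6,p19} U13={p2,p16,p20} U14={p5,p13,p16} U15={p13,p18,p22} U16={p14,p19,p22,p23} U23={p1,p2,p9} U24={p4,p7,p11,p15} U25={p4,p9,p30} U26={p15,p19,p21} U34={p12,p16,p27} U35={p3,p9,p10,p17} U36={p10,p27,p33} U45={p4,p13,p29} U46={p15,p24,p27} U56={p10,p22,p25}
  U123={p2} U126={p19} U134={p16} U145={p13} U156={p22} U235={p9} U245={p4} U246={p15} U346={p27} U356={p10}
components per intersection:
  U1: {p2,p5,p6,p13,p14,p16,p18,p19,p20,p22,p23,p31,p35}
  U2: {p1,p2,p4,p6,p7,p9,p11,p15,p19,p21,p30,p32}
  U3: {p1,p2,p3,p8,p9,p10,p12,p16,p17,p20,p27,p33}
  U4: {p4,p5,p7,p11,p12,p13,p15,p16,p24,p27,p28,p29}
  U5: {p3,p4,p9,p10,p13,p17,p18,p22,p25,p26,p29,p30,p36}
  U6: {p10,p14,p15,p19,p21,p22,p23,p24,p25,p27,p33,p34}
  U12: {p2,p6,p19}
  U13: {p2,p16,p20}
  U14: {p5,p13,p16}
  U15: {p13,p18,p22}
  U16: {p14,p19,p22,p23}
  U23: {p1,p2,p9}
  U24: {p4,p7,p11,p15}
  U25: {p4,p9,p30}
  U26: {p15,p19,p21}
  U34: {p12,p16,p27}
  U35: {p3,p9,p10,p17}
  U36: {p10,p27,p33}
  U45: {p4,p13,p29}
  U46: {p15,p24,p27}
  U56: {p10,p22,p25}
  U123: {p2}
  U126: {p19}
  U134: {p16}
  U145: {p13}
  U156: {p22}
  U235: {p9}
  U245: {p4}
  U246: {p15}
  U346: {p27}
  U356: {p10}
C dims 6,15,10; δ0: rk 5, SNF 1^5; δ1: rk 10, SNF 1^9·2
Ȟ^0 = (6 − 5) − 0 = 1, so Ȟ^0 ≅ Z
Ȟ^1 = (15 − 10) − 5 = 0, so Ȟ^1 ≅ 0
Ȟ^2 = (10 − 0) − 10 = 0 plus torsion [2], so Ȟ^2 ≅ Z/2

Ȟ^0(U;F) ≅ Z; Ȟ^1(U;F) ≅ 0; Ȟ^2(U;F) ≅ Z/2


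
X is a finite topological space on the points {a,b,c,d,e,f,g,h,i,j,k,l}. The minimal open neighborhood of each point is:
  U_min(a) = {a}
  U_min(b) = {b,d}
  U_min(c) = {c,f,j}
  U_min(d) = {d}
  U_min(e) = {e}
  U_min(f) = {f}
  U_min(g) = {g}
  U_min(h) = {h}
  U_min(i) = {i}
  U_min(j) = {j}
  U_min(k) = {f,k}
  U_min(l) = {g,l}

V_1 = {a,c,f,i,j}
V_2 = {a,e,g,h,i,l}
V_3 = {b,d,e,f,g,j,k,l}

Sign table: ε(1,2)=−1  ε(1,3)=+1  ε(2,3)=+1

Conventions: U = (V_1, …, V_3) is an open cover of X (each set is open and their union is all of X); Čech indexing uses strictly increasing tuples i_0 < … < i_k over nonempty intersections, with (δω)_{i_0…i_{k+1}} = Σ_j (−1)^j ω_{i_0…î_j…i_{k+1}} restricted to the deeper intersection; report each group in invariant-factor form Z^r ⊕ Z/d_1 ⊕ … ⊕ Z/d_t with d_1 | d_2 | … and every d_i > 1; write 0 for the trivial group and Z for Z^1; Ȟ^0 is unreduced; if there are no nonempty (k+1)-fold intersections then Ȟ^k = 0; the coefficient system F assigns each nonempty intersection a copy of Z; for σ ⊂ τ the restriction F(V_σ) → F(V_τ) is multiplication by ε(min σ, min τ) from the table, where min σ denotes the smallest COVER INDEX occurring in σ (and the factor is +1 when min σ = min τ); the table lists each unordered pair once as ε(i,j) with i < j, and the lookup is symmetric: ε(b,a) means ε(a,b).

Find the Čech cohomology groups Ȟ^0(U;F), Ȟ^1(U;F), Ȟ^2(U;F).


nerve simplices:
  V12={a,i} V13={f,j} V23={e,g,l}
C dims 3,3; δ0: rk 3, SNF 1^2·2
degree 0: 3−3−0 = 0 → Ȟ^0 ≅ 0
degree 1: 3−0−3 = 0 plus torsion [2] → Ȟ^1 ≅ Z/2
degree 2: 0−0−0 = 0 → Ȟ^2 ≅ 0

Ȟ^0 = 0,  Ȟ^1 = Z/2,  Ȟ^2 = 0


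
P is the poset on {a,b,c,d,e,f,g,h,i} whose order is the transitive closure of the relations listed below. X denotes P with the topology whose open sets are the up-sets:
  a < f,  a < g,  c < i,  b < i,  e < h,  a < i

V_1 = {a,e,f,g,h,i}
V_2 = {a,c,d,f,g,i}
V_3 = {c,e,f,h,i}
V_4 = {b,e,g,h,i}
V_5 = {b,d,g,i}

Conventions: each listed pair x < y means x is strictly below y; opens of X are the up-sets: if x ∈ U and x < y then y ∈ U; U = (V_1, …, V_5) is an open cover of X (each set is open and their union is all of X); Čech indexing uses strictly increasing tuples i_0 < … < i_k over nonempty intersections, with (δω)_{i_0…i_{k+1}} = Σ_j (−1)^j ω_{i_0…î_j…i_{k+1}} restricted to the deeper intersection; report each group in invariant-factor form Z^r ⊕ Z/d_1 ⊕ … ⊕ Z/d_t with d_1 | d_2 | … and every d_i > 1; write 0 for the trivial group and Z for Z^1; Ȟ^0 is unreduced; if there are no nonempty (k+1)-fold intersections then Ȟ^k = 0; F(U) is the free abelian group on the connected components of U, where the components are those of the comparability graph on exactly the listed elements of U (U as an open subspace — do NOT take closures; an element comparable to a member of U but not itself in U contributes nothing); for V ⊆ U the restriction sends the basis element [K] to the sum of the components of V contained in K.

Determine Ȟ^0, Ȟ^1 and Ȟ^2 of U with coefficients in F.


Ȟ^0 = Z^3; Ȟ^1 = 0; Ȟ^2 = 0

nonempty intersections:
  V12={a,f,g,i} V13={e,f,h,i} V14={e,g,h,i} V15={g,i} V23={c,f,i} V24={g,i} V25={d,g,i} V34={e,h,i} V35={i} V45={b,g,i}
  V123={f,i} V124={g,i} V125={g,i} V134={e,h,i} V135={i} V145={g,i} V234={i} V235={i} V245={g,i} V345={i}
  V1234={i} V1235={i} V1245={g,i} V1345={i} V2345={i}
  V12345={i}
components per intersection:
  V1: {a,f,g,i} {e,h}
  V2: {a,c,f,g,i} {d}
  V3: {c,i} {e,h} {f}
  V4: {b,i} {e,h} {g}
  V5: {b,i} {d} {g}
  V12: {a,f,g,i}
  V13: {e,h} {f} {i}
  V14: {e,h} {g} {i}
  V15: {g} {i}
  V23: {c,i} {f}
  V24: {g} {i}
  V25: {d} {g} {i}
  V34: {e,h} {i}
  V35: {i}
  V45: {b,i} {g}
  V123: {f} {i}
  V124: {g} {i}
  V125: {g} {i}
  V134: {e,h} {i}
  V135: {i}
  V145: {g} {i}
  V234: {i}
  V235: {i}
  V245: {g} {i}
  V345: {i}
  V1234: {i}
  V1235: {i}
  V1245: {g} {i}
  V1345: {i}
  V2345: {i}
  V12345: {i}
C dims 13,21,16,6; δ0: rk 10, SNF 1^10; δ1: rk 11, SNF 1^11; δ2: rk 5, SNF 1^5
Ȟ^0: (13−10)−0=3 ⇒ Z^3
Ȟ^1: (21−11)−10=0 ⇒ 0
Ȟ^2: (16−5)−11=0 ⇒ 0


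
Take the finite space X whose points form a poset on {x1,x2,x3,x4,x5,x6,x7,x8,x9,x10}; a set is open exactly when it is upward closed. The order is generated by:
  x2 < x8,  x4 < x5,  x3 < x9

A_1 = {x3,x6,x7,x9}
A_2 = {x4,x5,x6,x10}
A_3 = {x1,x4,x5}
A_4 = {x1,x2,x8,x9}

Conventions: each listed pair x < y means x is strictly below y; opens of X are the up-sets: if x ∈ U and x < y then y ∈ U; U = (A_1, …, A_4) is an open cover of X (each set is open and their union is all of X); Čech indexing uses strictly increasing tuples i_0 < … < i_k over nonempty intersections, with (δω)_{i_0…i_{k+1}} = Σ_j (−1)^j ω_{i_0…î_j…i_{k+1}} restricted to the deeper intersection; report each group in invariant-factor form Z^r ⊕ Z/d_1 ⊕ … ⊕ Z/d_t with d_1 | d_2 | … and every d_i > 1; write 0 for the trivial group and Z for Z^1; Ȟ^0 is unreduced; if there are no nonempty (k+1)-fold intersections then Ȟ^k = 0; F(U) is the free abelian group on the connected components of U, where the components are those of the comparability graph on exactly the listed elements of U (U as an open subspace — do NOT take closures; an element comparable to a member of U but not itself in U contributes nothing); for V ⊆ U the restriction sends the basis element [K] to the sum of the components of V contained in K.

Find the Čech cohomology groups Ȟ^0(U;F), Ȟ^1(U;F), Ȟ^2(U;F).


cover nerve:
  A12={x6} A14={x9} A23={x4,x5} A34={x1}
components per intersection:
  A1: {x3,x9} {x6} {x7}
  A2: {x4,x5} {x6} {x10}
  A3: {x1} {x4,x5}
  A4: {x1} {x2,x8} {x9}
  A12: {x6}
  A14: {x9}
  A23: {x4,x5}
  A34: {x1}
C dims 11,4; δ0: rk 4, SNF 1^4
Ȟ^0: (11−4)−0=7 ⇒ Z^7
Ȟ^1: (4−0)−4=0 ⇒ 0
Ȟ^2: (0−0)−0=0 ⇒ 0

Ȟ^0 = Z^7, Ȟ^1 = 0 and Ȟ^2 = 0


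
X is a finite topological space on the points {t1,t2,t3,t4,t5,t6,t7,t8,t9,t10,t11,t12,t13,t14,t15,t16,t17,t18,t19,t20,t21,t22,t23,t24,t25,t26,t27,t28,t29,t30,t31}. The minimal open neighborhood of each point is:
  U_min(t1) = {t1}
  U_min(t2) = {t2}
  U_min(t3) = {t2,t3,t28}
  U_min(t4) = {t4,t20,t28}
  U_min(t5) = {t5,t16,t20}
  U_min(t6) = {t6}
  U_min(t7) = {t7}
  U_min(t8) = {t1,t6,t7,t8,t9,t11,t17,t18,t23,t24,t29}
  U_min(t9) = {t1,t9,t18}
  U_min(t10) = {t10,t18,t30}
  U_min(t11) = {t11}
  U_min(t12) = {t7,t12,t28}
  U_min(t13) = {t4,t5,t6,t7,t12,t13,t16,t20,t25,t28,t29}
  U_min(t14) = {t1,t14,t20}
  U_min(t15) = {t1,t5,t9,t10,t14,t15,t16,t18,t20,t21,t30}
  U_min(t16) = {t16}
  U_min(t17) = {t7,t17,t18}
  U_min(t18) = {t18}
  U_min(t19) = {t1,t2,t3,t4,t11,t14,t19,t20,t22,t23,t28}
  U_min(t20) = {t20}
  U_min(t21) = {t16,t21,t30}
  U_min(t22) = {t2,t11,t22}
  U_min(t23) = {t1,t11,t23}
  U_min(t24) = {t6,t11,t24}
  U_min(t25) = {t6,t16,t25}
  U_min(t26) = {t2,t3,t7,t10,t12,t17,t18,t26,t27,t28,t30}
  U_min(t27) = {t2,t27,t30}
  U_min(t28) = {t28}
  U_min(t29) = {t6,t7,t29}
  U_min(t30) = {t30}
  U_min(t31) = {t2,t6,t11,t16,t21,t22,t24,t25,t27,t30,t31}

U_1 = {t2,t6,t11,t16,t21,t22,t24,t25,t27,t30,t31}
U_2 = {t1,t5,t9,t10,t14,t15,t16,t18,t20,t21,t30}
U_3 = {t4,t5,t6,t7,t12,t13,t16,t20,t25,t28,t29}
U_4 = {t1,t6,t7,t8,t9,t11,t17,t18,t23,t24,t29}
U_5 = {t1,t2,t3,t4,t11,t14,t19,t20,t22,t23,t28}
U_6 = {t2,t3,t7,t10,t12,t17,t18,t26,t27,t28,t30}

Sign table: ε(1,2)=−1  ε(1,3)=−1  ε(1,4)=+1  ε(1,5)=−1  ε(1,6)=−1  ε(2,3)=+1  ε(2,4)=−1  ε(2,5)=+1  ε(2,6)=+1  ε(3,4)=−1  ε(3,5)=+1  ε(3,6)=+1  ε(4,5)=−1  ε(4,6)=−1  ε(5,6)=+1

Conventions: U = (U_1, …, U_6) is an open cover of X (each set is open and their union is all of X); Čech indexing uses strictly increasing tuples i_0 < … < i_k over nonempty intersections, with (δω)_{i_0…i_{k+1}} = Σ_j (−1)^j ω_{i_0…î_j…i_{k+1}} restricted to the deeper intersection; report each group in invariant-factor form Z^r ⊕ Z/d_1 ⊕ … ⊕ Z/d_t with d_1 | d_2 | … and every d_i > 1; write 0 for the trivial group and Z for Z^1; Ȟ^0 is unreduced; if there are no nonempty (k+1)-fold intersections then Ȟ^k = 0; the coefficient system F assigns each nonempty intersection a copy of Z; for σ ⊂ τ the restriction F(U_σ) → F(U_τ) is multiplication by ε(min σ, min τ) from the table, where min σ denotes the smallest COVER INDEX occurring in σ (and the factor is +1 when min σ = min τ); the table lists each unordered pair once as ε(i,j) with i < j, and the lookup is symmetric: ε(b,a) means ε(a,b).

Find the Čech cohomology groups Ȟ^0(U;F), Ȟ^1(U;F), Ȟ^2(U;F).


Ȟ^0(U;F) ≅ Z, Ȟ^1(U;F) ≅ 0, Ȟ^2(U;F) ≅ Z/2

nonempty overlaps:
  U12={t16,t21,t30} U13={t6,t16,t25} U14={t6,t11,t24} U15={t2,t11,t22} U16={t2,t27,t30} U23={t5,t16,t20} U24={t1,t9,t18} U25={t1,t14,t20} U26={t10,t18,t30} U34={t6,t7,t29} U35={t4,t20,t28} U36={t7,t12,t28} U45={t1,t11,t23} U46={t7,t17,t18} U56={t2,t3,t28}
  U123={t16} U126={t30} U134={t6} U145={t11} U156={t2} U235={t20} U245={t1} U246={t18} U346={t7} U356={t28}
C dims 6,15,10; δ0: rk 5, SNF 1^5; δ1: rk 10, SNF 1^9·2
degree 0: 6−5−0 = 1 → Ȟ^0 ≅ Z
degree 1: 15−10−5 = 0 → Ȟ^1 ≅ 0
degree 2: 10−0−10 = 0 plus torsion [2] → Ȟ^2 ≅ Z/2


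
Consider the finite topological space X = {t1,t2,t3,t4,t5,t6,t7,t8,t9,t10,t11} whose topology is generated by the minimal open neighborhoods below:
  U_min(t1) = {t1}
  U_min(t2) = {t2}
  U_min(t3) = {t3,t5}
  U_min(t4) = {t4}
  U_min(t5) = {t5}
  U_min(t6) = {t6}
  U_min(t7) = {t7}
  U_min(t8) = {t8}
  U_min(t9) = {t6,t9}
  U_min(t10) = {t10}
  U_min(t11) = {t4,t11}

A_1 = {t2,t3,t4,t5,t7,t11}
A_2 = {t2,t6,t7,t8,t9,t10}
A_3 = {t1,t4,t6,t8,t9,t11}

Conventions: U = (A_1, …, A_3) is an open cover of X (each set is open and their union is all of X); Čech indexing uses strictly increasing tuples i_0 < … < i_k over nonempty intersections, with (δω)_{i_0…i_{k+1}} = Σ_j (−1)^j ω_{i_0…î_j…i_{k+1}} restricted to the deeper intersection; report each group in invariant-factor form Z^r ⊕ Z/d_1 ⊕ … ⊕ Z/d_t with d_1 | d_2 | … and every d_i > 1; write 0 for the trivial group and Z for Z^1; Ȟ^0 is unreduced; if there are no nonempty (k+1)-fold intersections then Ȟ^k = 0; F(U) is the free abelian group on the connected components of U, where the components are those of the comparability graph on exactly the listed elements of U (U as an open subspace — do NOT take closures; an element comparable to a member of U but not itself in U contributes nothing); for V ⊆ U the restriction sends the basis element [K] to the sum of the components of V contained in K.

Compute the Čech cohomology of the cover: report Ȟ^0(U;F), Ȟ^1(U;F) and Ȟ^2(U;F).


nonempty intersections:
  A12={t2,t7} A13={t4,t11} A23={t6,t8,t9}
components per intersection:
  A1: {t2} {t3,t5} {t4,t11} {t7}
  A2: {t2} {t6,t9} {t7} {t8} {t10}
  A3: {t1} {t4,t11} {t6,t9} {t8}
  A12: {t2} {t7}
  A13: {t4,t11}
  A23: {t6,t9} {t8}
C dims 13,5; δ0: rk 5, SNF 1^5
Ȟ^0: (13−5)−0=8 ⇒ Z^8
Ȟ^1: (5−0)−5=0 ⇒ 0
Ȟ^2: (0−0)−0=0 ⇒ 0

Ȟ^0 = Z^8; Ȟ^1 = 0; Ȟ^2 = 0


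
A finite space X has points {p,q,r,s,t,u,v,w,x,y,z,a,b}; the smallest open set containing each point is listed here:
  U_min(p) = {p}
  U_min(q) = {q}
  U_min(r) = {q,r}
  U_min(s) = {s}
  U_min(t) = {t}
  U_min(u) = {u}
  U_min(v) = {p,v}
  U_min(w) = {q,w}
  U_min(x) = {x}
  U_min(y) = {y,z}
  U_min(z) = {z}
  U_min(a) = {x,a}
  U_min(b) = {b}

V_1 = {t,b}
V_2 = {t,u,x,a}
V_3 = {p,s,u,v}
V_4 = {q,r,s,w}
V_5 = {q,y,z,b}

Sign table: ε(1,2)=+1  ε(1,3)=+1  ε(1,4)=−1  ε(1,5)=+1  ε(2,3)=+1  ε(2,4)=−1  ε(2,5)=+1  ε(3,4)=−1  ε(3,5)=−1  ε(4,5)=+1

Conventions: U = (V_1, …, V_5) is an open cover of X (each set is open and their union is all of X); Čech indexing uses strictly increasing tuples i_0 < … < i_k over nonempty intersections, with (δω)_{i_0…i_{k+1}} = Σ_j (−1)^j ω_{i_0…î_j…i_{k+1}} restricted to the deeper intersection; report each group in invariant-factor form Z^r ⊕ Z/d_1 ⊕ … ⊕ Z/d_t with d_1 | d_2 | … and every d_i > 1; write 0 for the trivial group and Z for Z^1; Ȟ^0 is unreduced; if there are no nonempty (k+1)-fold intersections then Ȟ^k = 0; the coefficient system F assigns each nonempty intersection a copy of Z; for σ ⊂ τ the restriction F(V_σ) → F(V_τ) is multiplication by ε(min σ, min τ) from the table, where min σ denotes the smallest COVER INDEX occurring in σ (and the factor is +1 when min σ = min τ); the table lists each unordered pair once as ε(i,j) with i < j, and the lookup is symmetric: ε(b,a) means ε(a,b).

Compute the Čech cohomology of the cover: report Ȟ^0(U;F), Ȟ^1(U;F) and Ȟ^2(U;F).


nonempty intersections:
  V12={t} V15={b} V23={u} V34={s} V45={q}
C dims 5,5; δ0: rk 5, SNF 1^4·2
Ȟ^0: (5−5)−0=0 ⇒ 0
Ȟ^1: (5−0)−5=0 plus torsion [2] ⇒ Z/2
Ȟ^2: (0−0)−0=0 ⇒ 0

Ȟ^0(U;F) ≅ 0; Ȟ^1(U;F) ≅ Z/2; Ȟ^2(U;F) ≅ 0


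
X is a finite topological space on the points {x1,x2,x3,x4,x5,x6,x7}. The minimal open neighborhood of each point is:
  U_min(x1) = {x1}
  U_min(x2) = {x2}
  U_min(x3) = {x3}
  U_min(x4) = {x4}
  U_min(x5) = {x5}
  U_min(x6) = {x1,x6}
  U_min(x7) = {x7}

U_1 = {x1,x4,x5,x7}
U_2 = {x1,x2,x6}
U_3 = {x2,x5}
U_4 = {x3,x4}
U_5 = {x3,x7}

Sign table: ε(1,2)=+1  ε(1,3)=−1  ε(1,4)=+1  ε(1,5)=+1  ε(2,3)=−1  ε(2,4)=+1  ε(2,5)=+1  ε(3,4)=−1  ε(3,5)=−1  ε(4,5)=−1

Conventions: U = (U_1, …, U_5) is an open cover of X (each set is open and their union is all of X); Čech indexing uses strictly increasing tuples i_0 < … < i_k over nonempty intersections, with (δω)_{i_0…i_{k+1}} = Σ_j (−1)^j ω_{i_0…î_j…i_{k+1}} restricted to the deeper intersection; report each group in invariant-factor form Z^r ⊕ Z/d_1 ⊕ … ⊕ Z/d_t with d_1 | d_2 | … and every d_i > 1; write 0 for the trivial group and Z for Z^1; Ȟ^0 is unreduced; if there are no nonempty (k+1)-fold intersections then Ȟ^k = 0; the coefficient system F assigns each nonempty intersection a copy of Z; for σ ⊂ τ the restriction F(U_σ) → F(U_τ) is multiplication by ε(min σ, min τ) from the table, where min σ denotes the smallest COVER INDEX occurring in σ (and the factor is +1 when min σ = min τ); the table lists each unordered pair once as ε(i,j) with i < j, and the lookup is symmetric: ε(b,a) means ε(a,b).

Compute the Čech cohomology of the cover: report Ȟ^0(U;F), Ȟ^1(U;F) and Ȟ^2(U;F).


nerve simplices:
  U12={x1} U13={x5} U14={x4} U15={x7} U23={x2} U45={x3}
C dims 5,6; δ0: rk 5, SNF 1^4·2
degree 0: 5−5−0 = 0 → Ȟ^0 ≅ 0
degree 1: 6−0−5 = 1 plus torsion [2] → Ȟ^1 ≅ Z ⊕ Z/2
degree 2: 0−0−0 = 0 → Ȟ^2 ≅ 0

Ȟ^0 ≅ 0, Ȟ^1 ≅ Z ⊕ Z/2, Ȟ^2 ≅ 0


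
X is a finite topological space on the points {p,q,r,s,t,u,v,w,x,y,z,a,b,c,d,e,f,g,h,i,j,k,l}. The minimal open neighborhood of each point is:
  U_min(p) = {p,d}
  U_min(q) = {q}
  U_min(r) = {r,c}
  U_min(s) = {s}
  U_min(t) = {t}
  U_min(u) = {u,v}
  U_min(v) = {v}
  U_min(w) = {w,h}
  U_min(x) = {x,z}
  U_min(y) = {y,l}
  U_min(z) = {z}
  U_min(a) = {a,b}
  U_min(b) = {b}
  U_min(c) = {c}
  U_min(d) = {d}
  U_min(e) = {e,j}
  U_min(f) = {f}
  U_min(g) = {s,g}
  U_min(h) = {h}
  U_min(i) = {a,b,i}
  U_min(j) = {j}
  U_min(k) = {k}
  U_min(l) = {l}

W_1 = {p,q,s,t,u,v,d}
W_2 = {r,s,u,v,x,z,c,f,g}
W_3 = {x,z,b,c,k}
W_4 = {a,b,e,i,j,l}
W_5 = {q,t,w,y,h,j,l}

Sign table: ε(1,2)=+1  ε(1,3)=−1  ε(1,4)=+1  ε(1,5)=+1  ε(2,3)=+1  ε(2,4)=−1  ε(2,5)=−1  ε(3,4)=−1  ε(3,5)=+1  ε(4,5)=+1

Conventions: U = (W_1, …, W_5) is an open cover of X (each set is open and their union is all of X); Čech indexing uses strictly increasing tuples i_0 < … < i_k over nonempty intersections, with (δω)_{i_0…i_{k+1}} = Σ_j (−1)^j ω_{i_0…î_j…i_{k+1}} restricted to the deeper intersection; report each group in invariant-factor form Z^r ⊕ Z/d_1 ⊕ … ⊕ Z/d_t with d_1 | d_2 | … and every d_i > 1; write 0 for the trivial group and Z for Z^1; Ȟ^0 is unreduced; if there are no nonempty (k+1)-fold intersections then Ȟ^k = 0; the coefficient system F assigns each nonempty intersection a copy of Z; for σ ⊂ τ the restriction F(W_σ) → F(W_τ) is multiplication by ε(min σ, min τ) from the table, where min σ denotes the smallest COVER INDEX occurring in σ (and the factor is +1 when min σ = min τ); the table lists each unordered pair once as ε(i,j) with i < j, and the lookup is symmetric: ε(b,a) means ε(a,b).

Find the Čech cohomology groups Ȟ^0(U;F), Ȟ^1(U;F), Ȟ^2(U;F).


nerve simplices:
  W12={s,u,v} W15={q,t} W23={x,z,c} W34={b} W45={j,l}
C dims 5,5; δ0: rk 5, SNF 1^4·2
degree 0: 5−5−0 = 0 → Ȟ^0 ≅ 0
degree 1: 5−0−5 = 0 plus torsion [2] → Ȟ^1 ≅ Z/2
degree 2: 0−0−0 = 0 → Ȟ^2 ≅ 0

Ȟ^0(U;F) ≅ 0, Ȟ^1(U;F) ≅ Z/2, Ȟ^2(U;F) ≅ 0


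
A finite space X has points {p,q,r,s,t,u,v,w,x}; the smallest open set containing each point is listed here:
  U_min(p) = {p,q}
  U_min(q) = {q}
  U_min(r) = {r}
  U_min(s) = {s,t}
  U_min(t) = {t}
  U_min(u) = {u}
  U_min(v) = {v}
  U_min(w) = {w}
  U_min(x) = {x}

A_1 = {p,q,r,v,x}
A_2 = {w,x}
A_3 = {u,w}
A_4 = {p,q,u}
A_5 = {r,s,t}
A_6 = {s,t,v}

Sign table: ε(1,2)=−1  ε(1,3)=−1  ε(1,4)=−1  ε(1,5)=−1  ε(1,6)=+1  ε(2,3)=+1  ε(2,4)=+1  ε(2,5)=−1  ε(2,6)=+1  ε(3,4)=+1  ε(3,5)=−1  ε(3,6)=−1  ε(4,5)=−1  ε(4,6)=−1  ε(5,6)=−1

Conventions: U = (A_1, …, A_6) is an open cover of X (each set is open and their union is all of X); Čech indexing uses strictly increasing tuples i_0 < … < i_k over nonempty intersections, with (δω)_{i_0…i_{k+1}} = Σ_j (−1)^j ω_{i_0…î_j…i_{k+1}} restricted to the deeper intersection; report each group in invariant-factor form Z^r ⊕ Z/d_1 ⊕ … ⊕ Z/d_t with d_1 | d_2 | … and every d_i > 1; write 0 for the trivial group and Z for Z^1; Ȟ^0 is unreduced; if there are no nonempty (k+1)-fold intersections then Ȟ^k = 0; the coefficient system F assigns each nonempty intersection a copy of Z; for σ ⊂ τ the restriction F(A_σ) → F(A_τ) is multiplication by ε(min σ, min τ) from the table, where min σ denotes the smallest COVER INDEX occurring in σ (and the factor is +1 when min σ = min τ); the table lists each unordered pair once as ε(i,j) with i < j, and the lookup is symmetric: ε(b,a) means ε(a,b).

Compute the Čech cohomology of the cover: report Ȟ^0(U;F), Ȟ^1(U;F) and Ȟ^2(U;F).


nonempty overlaps:
  A12={x} A14={p,q} A15={r} A16={v} A23={w} A34={u} A56={s,t}
C dims 6,7; δ0: rk 5, SNF 1^5
degree 0: 6−5−0 = 1 → Ȟ^0 ≅ Z
degree 1: 7−0−5 = 2 → Ȟ^1 ≅ Z^2
degree 2: 0−0−0 = 0 → Ȟ^2 ≅ 0

Ȟ^0 ≅ Z, Ȟ^1 ≅ Z^2, Ȟ^2 ≅ 0


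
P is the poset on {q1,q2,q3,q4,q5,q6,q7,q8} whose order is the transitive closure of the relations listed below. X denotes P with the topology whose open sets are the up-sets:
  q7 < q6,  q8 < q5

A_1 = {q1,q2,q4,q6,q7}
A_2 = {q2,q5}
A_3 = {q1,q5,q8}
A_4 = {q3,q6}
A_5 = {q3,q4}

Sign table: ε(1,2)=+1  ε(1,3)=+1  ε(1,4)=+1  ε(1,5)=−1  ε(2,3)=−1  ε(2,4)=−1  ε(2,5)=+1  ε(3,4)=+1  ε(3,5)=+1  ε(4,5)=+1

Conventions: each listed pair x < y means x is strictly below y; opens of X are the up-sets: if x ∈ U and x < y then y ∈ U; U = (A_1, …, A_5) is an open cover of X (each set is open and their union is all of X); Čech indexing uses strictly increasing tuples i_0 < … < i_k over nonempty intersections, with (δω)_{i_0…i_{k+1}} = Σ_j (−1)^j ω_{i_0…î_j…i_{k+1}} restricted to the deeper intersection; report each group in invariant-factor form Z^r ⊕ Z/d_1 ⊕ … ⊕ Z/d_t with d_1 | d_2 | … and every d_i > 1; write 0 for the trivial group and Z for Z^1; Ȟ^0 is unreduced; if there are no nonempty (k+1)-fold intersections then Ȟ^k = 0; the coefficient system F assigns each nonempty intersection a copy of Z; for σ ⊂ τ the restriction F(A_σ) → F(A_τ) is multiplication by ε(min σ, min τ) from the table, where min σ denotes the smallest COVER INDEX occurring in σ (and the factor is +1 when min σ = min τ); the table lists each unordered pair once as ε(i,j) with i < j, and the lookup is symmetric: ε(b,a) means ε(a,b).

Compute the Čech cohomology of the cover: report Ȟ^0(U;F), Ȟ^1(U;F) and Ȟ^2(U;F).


nonempty intersections:
  A12={q2} A13={q1} A14={q6} A15={q4} A23={q5} A45={q3}
C dims 5,6; δ0: rk 5, SNF 1^4·2
Ȟ^0: (5−5)−0=0 ⇒ 0
Ȟ^1: (6−0)−5=1 plus torsion [2] ⇒ Z ⊕ Z/2
Ȟ^2: (0−0)−0=0 ⇒ 0

Ȟ^0(U;F) ≅ 0, Ȟ^1(U;F) ≅ Z ⊕ Z/2, Ȟ^2(U;F) ≅ 0


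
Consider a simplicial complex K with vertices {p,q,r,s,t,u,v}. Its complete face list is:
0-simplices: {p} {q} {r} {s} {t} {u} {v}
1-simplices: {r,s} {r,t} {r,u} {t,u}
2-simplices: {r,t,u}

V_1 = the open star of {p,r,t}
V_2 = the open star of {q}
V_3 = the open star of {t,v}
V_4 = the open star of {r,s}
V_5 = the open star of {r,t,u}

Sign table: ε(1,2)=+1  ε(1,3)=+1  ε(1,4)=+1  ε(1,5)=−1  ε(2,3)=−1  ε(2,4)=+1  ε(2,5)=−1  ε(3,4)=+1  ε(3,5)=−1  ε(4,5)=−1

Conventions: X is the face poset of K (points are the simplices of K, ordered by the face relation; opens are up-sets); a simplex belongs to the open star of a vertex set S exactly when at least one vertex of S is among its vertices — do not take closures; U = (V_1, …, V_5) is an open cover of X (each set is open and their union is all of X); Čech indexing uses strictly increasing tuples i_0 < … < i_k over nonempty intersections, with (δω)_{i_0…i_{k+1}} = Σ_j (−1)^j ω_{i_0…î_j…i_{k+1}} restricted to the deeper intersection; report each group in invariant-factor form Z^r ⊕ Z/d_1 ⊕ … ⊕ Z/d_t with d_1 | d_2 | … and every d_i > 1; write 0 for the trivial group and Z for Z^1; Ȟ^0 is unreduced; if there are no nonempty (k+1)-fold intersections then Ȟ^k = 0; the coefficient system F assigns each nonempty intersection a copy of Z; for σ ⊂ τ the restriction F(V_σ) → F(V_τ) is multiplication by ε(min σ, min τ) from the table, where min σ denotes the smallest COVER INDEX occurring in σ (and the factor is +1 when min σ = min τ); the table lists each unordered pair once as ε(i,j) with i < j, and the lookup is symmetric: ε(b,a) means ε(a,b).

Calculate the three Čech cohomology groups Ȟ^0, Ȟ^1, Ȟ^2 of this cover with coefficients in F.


nonempty intersections:
  V1={{p},{r},{t},{r,s},{r,t},{r,u},{t,u},{r,t,u}} V2={{q}} V3={{t},{v},{r,t},{t,u},{r,t,u}} V4={{r},{s},{r,s},{r,t},{r,u},{r,t,u}} V5={{r},{t},{u},{r,s},{r,t},{r,u},{t,u},{r,t,u}}
  V13={{t},{r,t},{t,u},{r,t,u}} V14={{r},{r,s},{r,t},{r,u},{r,t,u}} V15={{r},{t},{r,s},{r,t},{r,u},{t,u},{r,t,u}} V34={{r,t},{r,t,u}} V35={{t},{r,t},{t,u},{r,t,u}} V45={{r},{r,s},{r,t},{r,u},{r,t,u}}
  V134={{r,t},{r,t,u}} V135={{t},{r,t},{t,u},{r,t,u}} V145={{r},{r,s},{r,t},{r,u},{r,t,u}} V345={{r,t},{r,t,u}}
  V1345={{r,t},{r,t,u}}
C dims 5,6,4,1; δ0: rk 3, SNF 1^3; δ1: rk 3, SNF 1^3; δ2: rk 1, SNF 1^1
Ȟ^0: (5−3)−0=2 ⇒ Z^2
Ȟ^1: (6−3)−3=0 ⇒ 0
Ȟ^2: (4−1)−3=0 ⇒ 0

Ȟ^0 ≅ Z^2; Ȟ^1 ≅ 0; Ȟ^2 ≅ 0


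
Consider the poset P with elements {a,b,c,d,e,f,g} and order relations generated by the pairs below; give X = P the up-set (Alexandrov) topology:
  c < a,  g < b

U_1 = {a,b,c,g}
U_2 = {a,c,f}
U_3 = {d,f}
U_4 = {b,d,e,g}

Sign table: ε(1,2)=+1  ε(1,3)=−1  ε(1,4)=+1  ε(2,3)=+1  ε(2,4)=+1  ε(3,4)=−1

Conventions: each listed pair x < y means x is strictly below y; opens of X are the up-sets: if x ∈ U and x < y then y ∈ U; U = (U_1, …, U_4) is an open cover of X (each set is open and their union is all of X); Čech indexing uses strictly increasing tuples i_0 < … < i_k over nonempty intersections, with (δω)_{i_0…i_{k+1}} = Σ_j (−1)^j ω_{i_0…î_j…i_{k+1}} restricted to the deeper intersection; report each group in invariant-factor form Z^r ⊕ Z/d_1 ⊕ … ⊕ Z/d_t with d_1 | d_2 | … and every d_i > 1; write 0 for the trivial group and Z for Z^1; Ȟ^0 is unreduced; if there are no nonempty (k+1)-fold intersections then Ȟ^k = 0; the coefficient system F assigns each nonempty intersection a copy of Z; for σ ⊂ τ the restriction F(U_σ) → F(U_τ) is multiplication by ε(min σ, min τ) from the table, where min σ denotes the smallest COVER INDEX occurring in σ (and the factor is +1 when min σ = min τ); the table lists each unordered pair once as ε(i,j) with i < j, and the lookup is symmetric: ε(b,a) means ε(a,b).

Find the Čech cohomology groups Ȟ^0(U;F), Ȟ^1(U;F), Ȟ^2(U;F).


nonempty overlaps:
  U12={a,c} U14={b,g} U23={f} U34={d}
C dims 4,4; δ0: rk 4, SNF 1^3·2
degree 0: 4−4−0 = 0 → Ȟ^0 ≅ 0
degree 1: 4−0−4 = 0 plus torsion [2] → Ȟ^1 ≅ Z/2
degree 2: 0−0−0 = 0 → Ȟ^2 ≅ 0

Ȟ^0(U;F) ≅ 0; Ȟ^1(U;F) ≅ Z/2; Ȟ^2(U;F) ≅ 0


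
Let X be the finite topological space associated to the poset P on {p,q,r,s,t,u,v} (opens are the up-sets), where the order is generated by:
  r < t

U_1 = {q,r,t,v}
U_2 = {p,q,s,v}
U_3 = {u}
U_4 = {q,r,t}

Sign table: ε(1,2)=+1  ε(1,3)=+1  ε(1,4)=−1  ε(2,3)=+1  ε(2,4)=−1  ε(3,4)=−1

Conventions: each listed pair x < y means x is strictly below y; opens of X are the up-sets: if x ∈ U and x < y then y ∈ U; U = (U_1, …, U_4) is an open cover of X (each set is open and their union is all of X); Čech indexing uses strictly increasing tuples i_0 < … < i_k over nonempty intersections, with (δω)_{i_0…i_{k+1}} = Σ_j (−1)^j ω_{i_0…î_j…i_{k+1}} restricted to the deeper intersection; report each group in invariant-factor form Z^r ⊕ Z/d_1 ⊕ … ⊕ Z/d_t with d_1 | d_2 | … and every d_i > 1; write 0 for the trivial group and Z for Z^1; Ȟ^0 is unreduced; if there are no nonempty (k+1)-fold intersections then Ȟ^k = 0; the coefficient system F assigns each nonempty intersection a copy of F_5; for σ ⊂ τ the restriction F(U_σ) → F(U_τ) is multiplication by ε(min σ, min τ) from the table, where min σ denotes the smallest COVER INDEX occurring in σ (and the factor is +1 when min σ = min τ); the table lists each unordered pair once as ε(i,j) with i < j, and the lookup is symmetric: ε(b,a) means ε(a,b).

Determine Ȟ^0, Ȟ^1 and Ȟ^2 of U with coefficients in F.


Ȟ^0(U;F) ≅ Z/5 ⊕ Z/5, Ȟ^1(U;F) ≅ 0, Ȟ^2(U;F) ≅ 0

nerve of the cover:
  U12={q,v} U14={q,r,t} U24={q}
  U124={q}
C dims 4,3,1; δ0: rk_F5 2; δ1: rk_F5 1
Ȟ^0 = (4 − 2) − 0 = 2, so Ȟ^0 ≅ Z/5 ⊕ Z/5
Ȟ^1 = (3 − 1) − 2 = 0, so Ȟ^1 ≅ 0
Ȟ^2 = (1 − 0) − 1 = 0, so Ȟ^2 ≅ 0
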